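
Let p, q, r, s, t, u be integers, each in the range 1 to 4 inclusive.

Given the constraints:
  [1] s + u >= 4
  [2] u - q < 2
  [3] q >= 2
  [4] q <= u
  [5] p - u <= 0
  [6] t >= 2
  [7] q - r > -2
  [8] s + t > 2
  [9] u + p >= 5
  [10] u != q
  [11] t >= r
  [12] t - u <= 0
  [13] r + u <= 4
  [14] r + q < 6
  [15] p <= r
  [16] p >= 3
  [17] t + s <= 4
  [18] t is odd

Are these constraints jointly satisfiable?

Unsatisfiable

From constraints 15 and 16: r ≥ p ≥ 3. From constraints 3 and 4: u ≥ q ≥ 2. Hence r + u ≥ 5. But constraint 13 requires r + u ≤ 4, and 4 < 5. Contradiction.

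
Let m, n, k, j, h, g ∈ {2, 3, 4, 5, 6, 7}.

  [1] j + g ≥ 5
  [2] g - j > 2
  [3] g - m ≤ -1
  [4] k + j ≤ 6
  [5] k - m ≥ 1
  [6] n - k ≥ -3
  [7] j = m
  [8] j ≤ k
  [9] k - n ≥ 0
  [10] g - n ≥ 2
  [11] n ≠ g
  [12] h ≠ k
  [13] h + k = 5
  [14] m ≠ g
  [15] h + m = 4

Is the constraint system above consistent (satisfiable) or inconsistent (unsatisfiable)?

Unsatisfiable

Constraints 3, 5, 6, and 10 give n − k ≥ -3, k − m ≥ 1, m − g ≥ 1, g − n ≥ 2.
Adding all 4 inequalities: the left sides telescope to 0, and the right sides sum to (-3) + 1 + 1 + 2 = 1. So 0 ≥ 1, which is false.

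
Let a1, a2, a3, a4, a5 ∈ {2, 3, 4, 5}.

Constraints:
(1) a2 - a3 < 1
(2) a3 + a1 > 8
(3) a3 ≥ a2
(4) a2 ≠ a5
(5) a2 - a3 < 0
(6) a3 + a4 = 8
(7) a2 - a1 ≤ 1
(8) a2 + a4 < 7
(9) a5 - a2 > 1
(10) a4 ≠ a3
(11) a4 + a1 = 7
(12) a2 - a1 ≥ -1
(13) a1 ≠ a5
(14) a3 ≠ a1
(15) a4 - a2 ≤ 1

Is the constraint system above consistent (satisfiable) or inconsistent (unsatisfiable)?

Satisfiable

Try a1 = 4, a2 = 3, a3 = 5, a4 = 3, a5 = 5.
Check constraint 1: a2 - a3 = -2; constraint 2: a3 + a1 = 9; constraint 5: a2 - a3 = -2. The remaining constraints are straightforward to verify.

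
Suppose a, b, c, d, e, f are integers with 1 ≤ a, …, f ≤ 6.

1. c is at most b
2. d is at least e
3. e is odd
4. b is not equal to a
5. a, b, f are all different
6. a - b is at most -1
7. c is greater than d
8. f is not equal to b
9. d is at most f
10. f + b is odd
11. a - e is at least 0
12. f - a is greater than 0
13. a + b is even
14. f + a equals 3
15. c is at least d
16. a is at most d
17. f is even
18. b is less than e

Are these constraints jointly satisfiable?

Constraints 1, 7, 11, 16, and 18 give c ≤ b, b < e, e ≤ a, a ≤ d, d < c. Chaining: c ≤ b < e ≤ a ≤ d < c, which forces c < c — impossible.

Unsatisfiable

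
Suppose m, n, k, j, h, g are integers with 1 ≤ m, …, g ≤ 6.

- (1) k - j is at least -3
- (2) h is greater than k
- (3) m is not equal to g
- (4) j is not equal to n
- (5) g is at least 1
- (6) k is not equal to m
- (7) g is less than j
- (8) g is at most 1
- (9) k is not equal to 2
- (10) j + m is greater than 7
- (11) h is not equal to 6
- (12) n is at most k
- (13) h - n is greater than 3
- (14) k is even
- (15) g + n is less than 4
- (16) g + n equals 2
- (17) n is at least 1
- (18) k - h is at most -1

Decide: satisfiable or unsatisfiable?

The assignment m = 5, n = 1, k = 4, j = 4, h = 5, g = 1 works:
  constraint 1 holds since k - j = 0.
  constraint 10 holds since j + m = 9.
  constraint 13 holds since h - n = 4.
The rest check out directly.

Satisfiable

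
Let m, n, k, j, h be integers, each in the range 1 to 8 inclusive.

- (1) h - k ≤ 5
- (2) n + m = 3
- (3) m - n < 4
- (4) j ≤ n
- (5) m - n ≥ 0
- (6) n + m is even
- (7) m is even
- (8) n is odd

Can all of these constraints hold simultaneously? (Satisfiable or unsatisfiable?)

Unsatisfiable

Constraint 8 makes n odd and constraint 7 makes m even, so n + m must be odd. Constraint 6 says n + m is even — contradiction.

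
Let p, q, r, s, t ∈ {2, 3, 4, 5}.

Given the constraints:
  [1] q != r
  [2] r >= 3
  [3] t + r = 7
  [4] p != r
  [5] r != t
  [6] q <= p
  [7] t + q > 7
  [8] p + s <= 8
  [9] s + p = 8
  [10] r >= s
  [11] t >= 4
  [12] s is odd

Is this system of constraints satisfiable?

Satisfiable

Take p = 5, q = 4, r = 3, s = 3, t = 4. Then constraint 3: t + r = 7; constraint 7: t + q = 8; constraint 8: p + s = 8, and every other listed constraint is also met.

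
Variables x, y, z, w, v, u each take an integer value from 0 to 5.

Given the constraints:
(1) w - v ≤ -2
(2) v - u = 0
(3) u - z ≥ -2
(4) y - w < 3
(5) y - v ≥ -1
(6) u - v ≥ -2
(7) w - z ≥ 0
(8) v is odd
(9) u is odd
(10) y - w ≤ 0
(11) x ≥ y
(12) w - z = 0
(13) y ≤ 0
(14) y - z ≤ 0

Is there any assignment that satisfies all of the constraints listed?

Unsatisfiable

Constraints 1, 5, 7, and 14 give v − w ≥ 2, w − z ≥ 0, z − y ≥ 0, y − v ≥ -1.
Adding all 4 inequalities: the left sides telescope to 0, and the right sides sum to 2 + 0 + 0 + (-1) = 1. So 0 ≥ 1, which is false.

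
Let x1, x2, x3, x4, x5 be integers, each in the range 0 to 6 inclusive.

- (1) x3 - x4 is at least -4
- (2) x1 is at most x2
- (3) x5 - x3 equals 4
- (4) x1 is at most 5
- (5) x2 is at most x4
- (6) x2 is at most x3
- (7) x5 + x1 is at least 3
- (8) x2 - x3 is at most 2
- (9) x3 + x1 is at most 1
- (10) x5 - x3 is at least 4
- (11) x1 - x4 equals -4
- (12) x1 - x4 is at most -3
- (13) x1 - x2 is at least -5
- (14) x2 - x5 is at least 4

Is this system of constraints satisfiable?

Constraints 1, 10, 12, 13, and 14 give x3 − x4 ≥ -4, x4 − x1 ≥ 3, x1 − x2 ≥ -5, x2 − x5 ≥ 4, x5 − x3 ≥ 4.
Adding all 5 inequalities: the left sides telescope to 0, and the right sides sum to (-4) + 3 + (-5) + 4 + 4 = 2. So 0 ≥ 2, which is false.

Unsatisfiable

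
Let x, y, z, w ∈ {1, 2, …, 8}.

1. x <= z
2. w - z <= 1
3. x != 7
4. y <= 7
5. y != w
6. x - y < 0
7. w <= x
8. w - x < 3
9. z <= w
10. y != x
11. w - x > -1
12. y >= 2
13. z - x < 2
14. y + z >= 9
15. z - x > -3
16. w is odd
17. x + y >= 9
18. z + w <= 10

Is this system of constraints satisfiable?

Setting (x, y, z, w) = (5, 7, 5, 5) satisfies everything: constraint 2: w - z = 0; constraint 6: x - y = -2, and the others follow.

Satisfiable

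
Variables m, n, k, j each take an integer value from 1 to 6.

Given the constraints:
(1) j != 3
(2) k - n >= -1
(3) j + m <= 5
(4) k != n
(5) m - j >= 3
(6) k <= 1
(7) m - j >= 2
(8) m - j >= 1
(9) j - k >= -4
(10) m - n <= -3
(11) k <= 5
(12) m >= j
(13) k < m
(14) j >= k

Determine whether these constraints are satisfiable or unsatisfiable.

Constraints 2, 5, 9, and 10 give j − k ≥ -4, k − n ≥ -1, n − m ≥ 3, m − j ≥ 3.
Adding all 4 inequalities: the left sides telescope to 0, and the right sides sum to (-4) + (-1) + 3 + 3 = 1. So 0 ≥ 1, which is false.

Unsatisfiable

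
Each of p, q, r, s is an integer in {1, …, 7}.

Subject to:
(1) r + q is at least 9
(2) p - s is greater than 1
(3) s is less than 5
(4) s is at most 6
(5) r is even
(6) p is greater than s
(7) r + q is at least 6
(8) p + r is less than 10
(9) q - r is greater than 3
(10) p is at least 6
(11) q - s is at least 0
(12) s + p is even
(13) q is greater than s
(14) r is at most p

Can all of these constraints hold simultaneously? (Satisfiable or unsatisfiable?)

Try p = 6, q = 7, r = 2, s = 4.
Check constraint 1: r + q = 9; constraint 2: p - s = 2; constraint 7: r + q = 9. The remaining constraints are straightforward to verify.

Satisfiable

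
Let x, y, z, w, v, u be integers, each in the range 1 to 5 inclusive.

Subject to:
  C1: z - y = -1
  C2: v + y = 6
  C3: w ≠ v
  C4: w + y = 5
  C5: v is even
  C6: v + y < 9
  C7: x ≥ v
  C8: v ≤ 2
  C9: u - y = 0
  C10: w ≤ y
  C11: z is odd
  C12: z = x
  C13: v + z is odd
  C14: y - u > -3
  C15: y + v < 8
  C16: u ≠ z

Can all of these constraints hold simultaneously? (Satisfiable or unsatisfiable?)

One satisfying assignment is x = 3, y = 4, z = 3, w = 1, v = 2, u = 4.
For the less obvious constraints — constraint 1: z - y = -1; constraint 2: v + y = 6 — and the others hold by inspection.

Satisfiable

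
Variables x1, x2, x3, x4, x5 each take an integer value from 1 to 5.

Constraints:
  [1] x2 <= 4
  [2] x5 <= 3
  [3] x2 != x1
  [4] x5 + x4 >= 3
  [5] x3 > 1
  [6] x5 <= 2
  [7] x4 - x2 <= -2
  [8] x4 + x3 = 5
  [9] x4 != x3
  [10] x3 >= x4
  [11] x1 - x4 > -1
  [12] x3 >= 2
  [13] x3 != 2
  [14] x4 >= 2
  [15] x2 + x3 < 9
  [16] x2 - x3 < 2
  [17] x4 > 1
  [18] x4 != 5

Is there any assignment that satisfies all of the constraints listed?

Try x1 = 2, x2 = 4, x3 = 3, x4 = 2, x5 = 1.
Check constraint 4: x5 + x4 = 3; constraint 7: x4 - x2 = -2; constraint 8: x4 + x3 = 5. The remaining constraints are straightforward to verify.

Satisfiable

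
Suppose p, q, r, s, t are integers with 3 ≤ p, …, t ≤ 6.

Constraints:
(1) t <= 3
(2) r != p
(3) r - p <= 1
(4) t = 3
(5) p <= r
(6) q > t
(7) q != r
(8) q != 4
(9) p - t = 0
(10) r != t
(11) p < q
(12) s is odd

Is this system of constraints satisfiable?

One satisfying assignment is p = 3, q = 5, r = 4, s = 3, t = 3.
For the less obvious constraints — constraint 3: r - p = 1; constraint 9: p - t = 0; constraint 12: s = 3 is odd — and the others hold by inspection.

Satisfiable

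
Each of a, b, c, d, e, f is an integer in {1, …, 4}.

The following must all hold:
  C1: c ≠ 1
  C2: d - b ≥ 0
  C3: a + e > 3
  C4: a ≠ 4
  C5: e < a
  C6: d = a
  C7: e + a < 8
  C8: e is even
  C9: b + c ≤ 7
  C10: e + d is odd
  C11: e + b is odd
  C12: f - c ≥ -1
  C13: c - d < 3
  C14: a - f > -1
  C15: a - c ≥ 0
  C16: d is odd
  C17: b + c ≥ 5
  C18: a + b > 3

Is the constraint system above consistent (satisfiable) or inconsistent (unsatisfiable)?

Satisfiable

Setting (a, b, c, d, e, f) = (3, 3, 3, 3, 2, 2) satisfies everything: constraint 2: d - b = 0; constraint 3: a + e = 5; constraint 7: e + a = 5, and the others follow.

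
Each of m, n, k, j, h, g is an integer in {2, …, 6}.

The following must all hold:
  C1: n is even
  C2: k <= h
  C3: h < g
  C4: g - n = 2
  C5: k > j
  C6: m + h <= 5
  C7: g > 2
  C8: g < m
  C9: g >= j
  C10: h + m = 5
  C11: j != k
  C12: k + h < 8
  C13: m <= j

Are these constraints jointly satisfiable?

Constraints 2, 3, 5, 8, and 13 give m ≤ j, j < k, k ≤ h, h < g, g < m. Chaining: m ≤ j < k ≤ h < g < m, which forces m < m — impossible.

Unsatisfiable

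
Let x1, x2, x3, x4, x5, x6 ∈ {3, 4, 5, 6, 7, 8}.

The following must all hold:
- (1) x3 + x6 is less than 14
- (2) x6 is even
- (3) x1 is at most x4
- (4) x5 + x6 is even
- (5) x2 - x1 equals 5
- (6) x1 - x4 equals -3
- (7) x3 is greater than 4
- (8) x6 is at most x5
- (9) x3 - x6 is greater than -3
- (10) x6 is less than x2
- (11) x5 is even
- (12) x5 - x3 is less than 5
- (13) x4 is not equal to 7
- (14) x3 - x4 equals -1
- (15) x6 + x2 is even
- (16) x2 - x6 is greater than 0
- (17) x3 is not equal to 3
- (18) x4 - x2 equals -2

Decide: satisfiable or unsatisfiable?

Try x1 = 3, x2 = 8, x3 = 5, x4 = 6, x5 = 8, x6 = 6.
Check constraint 1: x3 + x6 = 11; constraint 5: x2 - x1 = 5. The remaining constraints are straightforward to verify.

Satisfiable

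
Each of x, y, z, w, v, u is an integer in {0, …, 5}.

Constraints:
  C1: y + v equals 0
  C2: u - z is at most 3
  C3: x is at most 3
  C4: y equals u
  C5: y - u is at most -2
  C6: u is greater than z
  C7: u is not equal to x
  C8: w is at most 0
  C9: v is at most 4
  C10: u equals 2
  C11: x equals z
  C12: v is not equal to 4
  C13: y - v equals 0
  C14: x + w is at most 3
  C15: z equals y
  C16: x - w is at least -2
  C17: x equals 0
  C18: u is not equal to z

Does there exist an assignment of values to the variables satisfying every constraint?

Unsatisfiable

Constraint 17 fixes x = 0 and constraint 10 fixes u = 2. Constraints 4, 11, and 15 give x = z = y = u, so x = u. But 0 ≠ 2 — contradiction.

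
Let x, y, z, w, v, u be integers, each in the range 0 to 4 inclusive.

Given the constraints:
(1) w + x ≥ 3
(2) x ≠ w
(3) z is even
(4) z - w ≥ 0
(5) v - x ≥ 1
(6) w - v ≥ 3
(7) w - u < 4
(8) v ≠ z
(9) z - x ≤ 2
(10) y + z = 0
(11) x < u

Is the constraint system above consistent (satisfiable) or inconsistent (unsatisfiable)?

Constraints 4, 5, 6, and 9 give x − z ≥ -2, z − w ≥ 0, w − v ≥ 3, v − x ≥ 1.
Adding all 4 inequalities: the left sides telescope to 0, and the right sides sum to (-2) + 0 + 3 + 1 = 2. So 0 ≥ 2, which is false.

Unsatisfiable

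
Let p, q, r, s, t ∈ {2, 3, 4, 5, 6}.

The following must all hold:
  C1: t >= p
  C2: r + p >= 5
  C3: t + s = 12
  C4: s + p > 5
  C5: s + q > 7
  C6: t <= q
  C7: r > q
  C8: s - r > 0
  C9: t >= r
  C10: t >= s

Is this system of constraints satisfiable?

Unsatisfiable

Constraints 6, 7, 8, and 10 give s ≤ t, t ≤ q, q < r, r < s. Chaining: s ≤ t ≤ q < r < s, which forces s < s — impossible.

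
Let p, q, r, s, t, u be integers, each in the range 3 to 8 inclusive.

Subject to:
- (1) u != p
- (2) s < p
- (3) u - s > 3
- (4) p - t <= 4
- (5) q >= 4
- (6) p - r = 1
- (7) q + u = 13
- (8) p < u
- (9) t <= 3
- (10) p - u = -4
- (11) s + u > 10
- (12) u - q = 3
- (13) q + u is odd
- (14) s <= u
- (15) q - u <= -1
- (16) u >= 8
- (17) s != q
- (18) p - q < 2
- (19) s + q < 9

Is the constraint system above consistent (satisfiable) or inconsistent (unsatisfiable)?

Satisfiable

Setting (p, q, r, s, t, u) = (4, 5, 3, 3, 3, 8) satisfies everything: constraint 3: u - s = 5; constraint 4: p - t = 1, and the others follow.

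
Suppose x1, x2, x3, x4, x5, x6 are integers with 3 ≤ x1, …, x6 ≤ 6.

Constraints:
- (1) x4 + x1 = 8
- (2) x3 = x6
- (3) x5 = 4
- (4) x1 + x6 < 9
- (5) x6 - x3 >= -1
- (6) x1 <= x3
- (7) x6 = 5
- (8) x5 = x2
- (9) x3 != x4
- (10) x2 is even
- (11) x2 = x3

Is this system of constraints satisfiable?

Constraint 3 fixes x5 = 4 and constraint 7 fixes x6 = 5. Constraints 2, 8, and 11 give x5 = x2 = x3 = x6, so x5 = x6. But 4 ≠ 5 — contradiction.

Unsatisfiable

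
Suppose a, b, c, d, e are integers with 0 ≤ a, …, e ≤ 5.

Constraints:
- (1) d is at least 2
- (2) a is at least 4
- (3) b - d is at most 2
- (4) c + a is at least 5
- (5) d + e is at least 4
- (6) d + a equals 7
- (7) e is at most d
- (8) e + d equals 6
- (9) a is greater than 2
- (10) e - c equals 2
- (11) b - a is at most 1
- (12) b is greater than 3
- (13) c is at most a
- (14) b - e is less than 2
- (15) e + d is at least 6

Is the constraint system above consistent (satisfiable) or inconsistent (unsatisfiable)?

One satisfying assignment is a = 4, b = 4, c = 1, d = 3, e = 3.
For the less obvious constraints — constraint 3: b - d = 1; constraint 4: c + a = 5 — and the others hold by inspection.

Satisfiable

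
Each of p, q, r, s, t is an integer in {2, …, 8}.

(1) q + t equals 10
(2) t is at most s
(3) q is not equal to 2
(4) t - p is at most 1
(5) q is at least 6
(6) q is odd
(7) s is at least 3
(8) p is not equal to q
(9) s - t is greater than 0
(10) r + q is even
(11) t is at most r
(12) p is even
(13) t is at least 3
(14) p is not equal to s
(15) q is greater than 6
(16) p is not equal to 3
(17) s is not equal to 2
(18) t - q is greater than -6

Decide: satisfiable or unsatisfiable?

Take p = 2, q = 7, r = 7, s = 5, t = 3. Then constraint 1: q + t = 10; constraint 4: t - p = 1, and every other listed constraint is also met.

Satisfiable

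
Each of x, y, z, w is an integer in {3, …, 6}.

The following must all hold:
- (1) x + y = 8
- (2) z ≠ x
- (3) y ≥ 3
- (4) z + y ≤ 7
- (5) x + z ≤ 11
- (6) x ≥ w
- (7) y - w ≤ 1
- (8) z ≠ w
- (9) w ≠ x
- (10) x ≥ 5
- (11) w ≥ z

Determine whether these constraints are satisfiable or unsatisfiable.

The assignment x = 5, y = 3, z = 3, w = 4 works:
  constraint 1 holds since x + y = 8.
  constraint 4 holds since z + y = 6.
The rest check out directly.

Satisfiable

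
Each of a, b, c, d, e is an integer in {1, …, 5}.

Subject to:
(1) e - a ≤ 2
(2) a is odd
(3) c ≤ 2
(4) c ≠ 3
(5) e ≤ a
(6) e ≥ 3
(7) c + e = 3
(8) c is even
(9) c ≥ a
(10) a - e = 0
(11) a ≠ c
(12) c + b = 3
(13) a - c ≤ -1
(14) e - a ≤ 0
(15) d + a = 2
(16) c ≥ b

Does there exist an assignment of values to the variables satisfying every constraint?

From constraints 5 and 6: a ≥ e and e ≥ 3, so a ≥ 3. From constraints 3 and 9: a ≤ c and c ≤ 2, so a ≤ 2. But 2 < 3, so no value of a works.

Unsatisfiable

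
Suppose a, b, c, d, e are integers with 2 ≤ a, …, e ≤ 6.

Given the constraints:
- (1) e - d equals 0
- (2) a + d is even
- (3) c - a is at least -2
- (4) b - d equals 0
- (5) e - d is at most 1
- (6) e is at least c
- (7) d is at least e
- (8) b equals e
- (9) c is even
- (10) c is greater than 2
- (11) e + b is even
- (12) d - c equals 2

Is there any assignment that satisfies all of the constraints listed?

Setting (a, b, c, d, e) = (6, 6, 4, 6, 6) satisfies everything: constraint 1: e - d = 0; constraint 3: c - a = -2, and the others follow.

Satisfiable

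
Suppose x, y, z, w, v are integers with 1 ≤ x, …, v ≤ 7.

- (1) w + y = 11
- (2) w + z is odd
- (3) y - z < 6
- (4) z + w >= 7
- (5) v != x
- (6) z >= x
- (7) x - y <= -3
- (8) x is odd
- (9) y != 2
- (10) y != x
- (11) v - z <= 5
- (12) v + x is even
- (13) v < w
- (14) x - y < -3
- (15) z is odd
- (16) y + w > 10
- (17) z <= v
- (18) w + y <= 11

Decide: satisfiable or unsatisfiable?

Take x = 1, y = 5, z = 1, w = 6, v = 5. Then constraint 1: w + y = 11; constraint 3: y - z = 4; constraint 4: z + w = 7, and every other listed constraint is also met.

Satisfiable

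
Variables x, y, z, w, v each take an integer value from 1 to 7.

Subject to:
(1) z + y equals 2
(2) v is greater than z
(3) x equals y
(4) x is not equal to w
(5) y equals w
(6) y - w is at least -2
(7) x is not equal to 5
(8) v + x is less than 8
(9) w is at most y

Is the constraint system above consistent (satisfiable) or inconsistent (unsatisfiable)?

From constraints 3 and 5, x = y = w, so x = w. But constraint 4 says x ≠ w. Contradiction.

Unsatisfiable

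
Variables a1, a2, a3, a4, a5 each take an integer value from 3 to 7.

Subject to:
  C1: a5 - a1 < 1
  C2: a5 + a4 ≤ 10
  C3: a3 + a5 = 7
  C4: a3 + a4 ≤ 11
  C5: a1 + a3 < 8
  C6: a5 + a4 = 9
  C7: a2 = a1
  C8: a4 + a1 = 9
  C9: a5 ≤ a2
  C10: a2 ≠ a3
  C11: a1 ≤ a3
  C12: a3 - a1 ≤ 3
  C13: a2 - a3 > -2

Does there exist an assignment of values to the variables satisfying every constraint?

Setting (a1, a2, a3, a4, a5) = (3, 3, 4, 6, 3) satisfies everything: constraint 1: a5 - a1 = 0; constraint 2: a5 + a4 = 9; constraint 3: a3 + a5 = 7, and the others follow.

Satisfiable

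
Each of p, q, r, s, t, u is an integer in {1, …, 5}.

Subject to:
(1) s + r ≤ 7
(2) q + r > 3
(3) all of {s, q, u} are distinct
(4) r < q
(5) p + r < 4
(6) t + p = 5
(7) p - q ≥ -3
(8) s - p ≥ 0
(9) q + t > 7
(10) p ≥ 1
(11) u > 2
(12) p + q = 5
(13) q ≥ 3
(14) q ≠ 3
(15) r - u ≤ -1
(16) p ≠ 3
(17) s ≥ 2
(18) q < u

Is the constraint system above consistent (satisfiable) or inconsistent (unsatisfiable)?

The assignment p = 1, q = 4, r = 2, s = 2, t = 4, u = 5 works:
  constraint 1 holds since s + r = 4.
  constraint 2 holds since q + r = 6.
  constraint 5 holds since p + r = 3.
The rest check out directly.

Satisfiable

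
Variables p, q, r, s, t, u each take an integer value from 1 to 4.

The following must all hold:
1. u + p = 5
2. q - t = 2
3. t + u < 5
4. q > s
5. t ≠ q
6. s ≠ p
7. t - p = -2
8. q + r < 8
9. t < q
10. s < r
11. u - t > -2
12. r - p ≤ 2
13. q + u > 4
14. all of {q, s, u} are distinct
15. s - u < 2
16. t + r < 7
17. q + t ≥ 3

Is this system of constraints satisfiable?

One satisfying assignment is p = 3, q = 3, r = 4, s = 1, t = 1, u = 2.
For the less obvious constraints — constraint 1: u + p = 5; constraint 2: q - t = 2; constraint 3: t + u = 3 — and the others hold by inspection.

Satisfiable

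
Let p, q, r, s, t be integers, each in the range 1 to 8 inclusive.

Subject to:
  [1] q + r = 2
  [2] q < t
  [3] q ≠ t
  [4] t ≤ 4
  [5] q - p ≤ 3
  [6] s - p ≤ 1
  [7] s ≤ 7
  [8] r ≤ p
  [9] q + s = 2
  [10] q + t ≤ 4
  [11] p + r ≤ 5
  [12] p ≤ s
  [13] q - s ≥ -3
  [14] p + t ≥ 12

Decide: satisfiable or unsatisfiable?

From constraints 7 and 12: p ≤ s ≤ 7. From constraint 4: t ≤ 4. Hence p + t ≤ 11. But constraint 14 requires p + t ≥ 12, and 12 > 11. Contradiction.

Unsatisfiable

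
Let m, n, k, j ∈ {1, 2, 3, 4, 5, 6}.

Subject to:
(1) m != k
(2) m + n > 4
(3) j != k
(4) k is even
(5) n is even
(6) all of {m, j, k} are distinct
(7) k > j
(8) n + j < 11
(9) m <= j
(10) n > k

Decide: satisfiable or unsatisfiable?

One satisfying assignment is m = 1, n = 6, k = 4, j = 2.
For the less obvious constraints — constraint 2: m + n = 7; constraint 8: n + j = 8 — and the others hold by inspection.

Satisfiable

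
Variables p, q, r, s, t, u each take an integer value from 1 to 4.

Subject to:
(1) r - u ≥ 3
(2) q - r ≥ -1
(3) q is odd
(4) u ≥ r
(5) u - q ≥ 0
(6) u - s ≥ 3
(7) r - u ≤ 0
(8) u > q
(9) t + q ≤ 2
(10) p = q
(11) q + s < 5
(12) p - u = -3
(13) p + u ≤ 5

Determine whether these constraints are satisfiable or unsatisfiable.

Unsatisfiable

Constraints 1, 2, and 5 give u − q ≥ 0, q − r ≥ -1, r − u ≥ 3.
Adding all 3 inequalities: the left sides telescope to 0, and the right sides sum to 0 + (-1) + 3 = 2. So 0 ≥ 2, which is false.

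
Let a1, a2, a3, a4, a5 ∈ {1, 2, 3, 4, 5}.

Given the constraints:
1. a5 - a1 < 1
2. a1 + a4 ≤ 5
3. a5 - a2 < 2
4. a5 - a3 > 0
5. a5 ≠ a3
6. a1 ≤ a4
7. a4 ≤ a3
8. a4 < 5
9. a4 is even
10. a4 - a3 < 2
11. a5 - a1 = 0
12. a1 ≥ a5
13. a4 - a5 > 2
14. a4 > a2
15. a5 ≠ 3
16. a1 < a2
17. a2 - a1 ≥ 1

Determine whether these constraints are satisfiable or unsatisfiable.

Unsatisfiable

Constraints 4, 7, 12, 14, and 16 give a5 ≤ a1, a1 < a2, a2 < a4, a4 ≤ a3, a3 < a5. Chaining: a5 ≤ a1 < a2 < a4 ≤ a3 < a5, which forces a5 < a5 — impossible.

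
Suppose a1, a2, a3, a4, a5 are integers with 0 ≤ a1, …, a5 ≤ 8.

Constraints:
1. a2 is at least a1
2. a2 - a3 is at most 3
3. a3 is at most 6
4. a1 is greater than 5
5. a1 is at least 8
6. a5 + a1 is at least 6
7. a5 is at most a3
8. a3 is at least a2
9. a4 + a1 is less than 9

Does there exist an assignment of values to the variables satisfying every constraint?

From constraints 1 and 5: a2 ≥ a1 and a1 ≥ 8, so a2 ≥ 8. From constraints 3 and 8: a2 ≤ a3 and a3 ≤ 6, so a2 ≤ 6. But 6 < 8, so no value of a2 works.

Unsatisfiable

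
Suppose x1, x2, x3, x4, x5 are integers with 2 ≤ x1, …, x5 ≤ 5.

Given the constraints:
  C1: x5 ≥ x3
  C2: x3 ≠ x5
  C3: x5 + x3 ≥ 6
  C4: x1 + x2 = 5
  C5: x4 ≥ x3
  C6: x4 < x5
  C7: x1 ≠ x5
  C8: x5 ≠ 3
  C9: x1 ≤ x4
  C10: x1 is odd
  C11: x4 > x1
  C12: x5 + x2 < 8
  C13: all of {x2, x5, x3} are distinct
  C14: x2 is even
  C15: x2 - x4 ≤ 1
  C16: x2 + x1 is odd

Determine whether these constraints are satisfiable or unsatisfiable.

Setting (x1, x2, x3, x4, x5) = (3, 2, 4, 4, 5) satisfies everything: constraint 3: x5 + x3 = 9; constraint 4: x1 + x2 = 5, and the others follow.

Satisfiable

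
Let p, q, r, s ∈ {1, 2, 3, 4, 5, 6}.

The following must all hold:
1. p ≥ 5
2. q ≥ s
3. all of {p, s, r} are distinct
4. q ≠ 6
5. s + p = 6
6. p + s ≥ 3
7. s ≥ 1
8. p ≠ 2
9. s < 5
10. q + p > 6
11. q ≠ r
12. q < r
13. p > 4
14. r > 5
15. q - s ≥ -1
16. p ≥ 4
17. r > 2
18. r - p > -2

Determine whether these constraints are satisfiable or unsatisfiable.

Take p = 5, q = 2, r = 6, s = 1. Then constraint 5: s + p = 6; constraint 6: p + s = 6, and every other listed constraint is also met.

Satisfiable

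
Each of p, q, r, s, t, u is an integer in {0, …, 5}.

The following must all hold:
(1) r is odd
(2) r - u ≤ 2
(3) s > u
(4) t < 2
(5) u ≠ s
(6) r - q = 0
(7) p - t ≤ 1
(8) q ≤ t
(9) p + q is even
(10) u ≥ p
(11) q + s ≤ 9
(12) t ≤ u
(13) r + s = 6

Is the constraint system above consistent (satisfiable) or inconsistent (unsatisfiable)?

Take p = 1, q = 1, r = 1, s = 5, t = 1, u = 2. Then constraint 2: r - u = -1; constraint 6: r - q = 0; constraint 7: p - t = 0, and every other listed constraint is also met.

Satisfiable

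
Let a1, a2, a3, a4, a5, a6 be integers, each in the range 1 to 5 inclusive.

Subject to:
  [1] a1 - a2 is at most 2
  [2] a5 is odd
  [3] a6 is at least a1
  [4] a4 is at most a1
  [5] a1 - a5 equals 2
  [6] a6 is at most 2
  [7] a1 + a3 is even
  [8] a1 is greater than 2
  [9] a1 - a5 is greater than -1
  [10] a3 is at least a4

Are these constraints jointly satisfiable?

Unsatisfiable

From constraint 8: a1 ≥ 3. From constraints 3 and 6: a1 ≤ a6 and a6 ≤ 2, so a1 ≤ 2. But 2 < 3, so no value of a1 works.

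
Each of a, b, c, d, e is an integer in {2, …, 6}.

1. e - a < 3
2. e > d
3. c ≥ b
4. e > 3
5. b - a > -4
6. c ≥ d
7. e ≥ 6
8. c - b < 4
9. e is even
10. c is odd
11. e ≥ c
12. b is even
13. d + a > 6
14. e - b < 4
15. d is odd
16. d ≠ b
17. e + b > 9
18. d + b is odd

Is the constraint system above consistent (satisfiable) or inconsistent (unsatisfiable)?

The assignment a = 5, b = 4, c = 5, d = 3, e = 6 works:
  constraint 1 holds since e - a = 1.
  constraint 5 holds since b - a = -1.
  constraint 8 holds since c - b = 1.
The rest check out directly.

Satisfiable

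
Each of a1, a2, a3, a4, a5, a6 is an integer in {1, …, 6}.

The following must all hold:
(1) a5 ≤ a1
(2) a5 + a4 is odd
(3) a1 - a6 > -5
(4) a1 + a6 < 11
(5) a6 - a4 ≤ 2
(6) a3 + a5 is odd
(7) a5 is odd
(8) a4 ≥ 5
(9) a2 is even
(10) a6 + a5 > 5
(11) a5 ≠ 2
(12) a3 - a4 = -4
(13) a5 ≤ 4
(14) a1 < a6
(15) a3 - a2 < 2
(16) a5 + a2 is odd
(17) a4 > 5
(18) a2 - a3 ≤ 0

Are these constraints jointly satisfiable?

Setting (a1, a2, a3, a4, a5, a6) = (2, 2, 2, 6, 1, 6) satisfies everything: constraint 3: a1 - a6 = -4; constraint 4: a1 + a6 = 8; constraint 5: a6 - a4 = 0, and the others follow.

Satisfiable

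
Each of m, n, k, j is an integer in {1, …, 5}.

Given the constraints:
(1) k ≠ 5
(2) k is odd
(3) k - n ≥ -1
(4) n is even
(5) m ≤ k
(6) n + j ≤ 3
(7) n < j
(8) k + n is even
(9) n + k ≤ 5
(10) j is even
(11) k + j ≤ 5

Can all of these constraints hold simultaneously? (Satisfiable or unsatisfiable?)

Constraint 2 makes k odd and constraint 4 makes n even, so k + n must be odd. Constraint 8 says k + n is even — contradiction.

Unsatisfiable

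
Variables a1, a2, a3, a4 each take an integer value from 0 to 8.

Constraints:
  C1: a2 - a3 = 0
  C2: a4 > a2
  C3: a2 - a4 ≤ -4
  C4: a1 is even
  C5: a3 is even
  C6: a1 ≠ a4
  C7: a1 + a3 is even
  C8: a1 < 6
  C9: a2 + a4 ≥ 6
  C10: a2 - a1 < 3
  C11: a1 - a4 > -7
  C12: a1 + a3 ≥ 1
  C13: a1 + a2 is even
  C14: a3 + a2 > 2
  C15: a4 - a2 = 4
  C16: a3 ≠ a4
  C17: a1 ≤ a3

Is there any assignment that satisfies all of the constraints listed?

Satisfiable

Try a1 = 0, a2 = 2, a3 = 2, a4 = 6.
Check constraint 1: a2 - a3 = 0; constraint 3: a2 - a4 = -4. The remaining constraints are straightforward to verify.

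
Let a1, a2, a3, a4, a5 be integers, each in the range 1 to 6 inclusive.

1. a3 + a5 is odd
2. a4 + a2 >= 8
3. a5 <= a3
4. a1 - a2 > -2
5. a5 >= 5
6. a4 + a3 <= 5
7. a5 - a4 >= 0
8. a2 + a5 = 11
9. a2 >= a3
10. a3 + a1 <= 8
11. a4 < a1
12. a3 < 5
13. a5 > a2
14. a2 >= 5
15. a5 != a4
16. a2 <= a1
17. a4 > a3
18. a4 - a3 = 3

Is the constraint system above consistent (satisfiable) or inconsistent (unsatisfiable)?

Unsatisfiable

From constraints 3 and 5: a3 ≥ a5 ≥ 5. From constraints 14 and 16: a1 ≥ a2 ≥ 5. Hence a3 + a1 ≥ 10. But constraint 10 requires a3 + a1 ≤ 8, and 8 < 10. Contradiction.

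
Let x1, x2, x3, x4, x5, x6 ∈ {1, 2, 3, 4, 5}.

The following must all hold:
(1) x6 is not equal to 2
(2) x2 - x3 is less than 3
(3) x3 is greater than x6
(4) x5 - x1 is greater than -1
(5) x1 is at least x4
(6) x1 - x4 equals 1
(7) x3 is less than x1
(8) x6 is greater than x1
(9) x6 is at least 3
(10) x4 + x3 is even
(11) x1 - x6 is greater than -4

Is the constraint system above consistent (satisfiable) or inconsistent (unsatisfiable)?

Constraints 3, 7, and 8 give x3 < x1, x1 < x6, x6 < x3. Chaining: x3 < x1 < x6 < x3, which forces x3 < x3 — impossible.

Unsatisfiable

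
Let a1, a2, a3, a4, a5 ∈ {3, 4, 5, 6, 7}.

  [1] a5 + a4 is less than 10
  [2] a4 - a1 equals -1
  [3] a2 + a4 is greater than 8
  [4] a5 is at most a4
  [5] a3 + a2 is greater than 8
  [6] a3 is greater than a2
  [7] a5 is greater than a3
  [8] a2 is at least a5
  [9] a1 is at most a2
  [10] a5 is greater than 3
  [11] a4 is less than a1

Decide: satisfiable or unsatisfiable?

Unsatisfiable

Constraints 4, 6, 7, 9, and 11 give a3 < a5, a5 ≤ a4, a4 < a1, a1 ≤ a2, a2 < a3. Chaining: a3 < a5 ≤ a4 < a1 ≤ a2 < a3, which forces a3 < a3 — impossible.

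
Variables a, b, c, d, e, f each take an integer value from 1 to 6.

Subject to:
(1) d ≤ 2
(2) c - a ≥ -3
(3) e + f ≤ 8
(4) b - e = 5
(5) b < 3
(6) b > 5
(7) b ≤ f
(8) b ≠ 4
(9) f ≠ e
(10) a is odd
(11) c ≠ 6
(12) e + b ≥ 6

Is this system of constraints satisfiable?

From constraint 6: b ≥ 6. From constraint 5: b ≤ 2. But 2 < 6, so no value of b works.

Unsatisfiable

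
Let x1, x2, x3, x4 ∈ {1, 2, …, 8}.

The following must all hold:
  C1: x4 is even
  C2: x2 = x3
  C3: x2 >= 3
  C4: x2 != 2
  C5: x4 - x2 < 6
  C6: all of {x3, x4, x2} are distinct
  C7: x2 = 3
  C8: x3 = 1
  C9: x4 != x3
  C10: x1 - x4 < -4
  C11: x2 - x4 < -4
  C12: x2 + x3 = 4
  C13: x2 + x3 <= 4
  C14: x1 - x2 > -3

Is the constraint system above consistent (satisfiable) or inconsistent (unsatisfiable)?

Unsatisfiable

Constraint 7 fixes x2 = 3 and constraint 8 fixes x3 = 1, but constraint 2 requires x2 = x3. Since 3 ≠ 1, contradiction.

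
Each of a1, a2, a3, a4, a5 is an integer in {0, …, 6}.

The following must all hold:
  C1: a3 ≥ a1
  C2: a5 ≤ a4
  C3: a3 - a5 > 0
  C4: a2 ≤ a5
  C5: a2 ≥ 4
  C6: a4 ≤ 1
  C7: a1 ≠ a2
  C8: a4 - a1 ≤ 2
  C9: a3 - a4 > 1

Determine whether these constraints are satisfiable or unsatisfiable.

Unsatisfiable

From constraints 4 and 5: a5 ≥ a2 and a2 ≥ 4, so a5 ≥ 4. From constraints 2 and 6: a5 ≤ a4 and a4 ≤ 1, so a5 ≤ 1. But 1 < 4, so no value of a5 works.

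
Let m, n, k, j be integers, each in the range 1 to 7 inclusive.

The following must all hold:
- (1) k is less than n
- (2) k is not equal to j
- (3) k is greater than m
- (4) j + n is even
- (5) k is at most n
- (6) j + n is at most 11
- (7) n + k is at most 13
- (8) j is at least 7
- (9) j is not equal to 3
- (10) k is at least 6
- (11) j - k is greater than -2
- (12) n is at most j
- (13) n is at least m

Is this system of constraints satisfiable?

Unsatisfiable

From constraint 8: j ≥ 7. From constraints 5 and 10: n ≥ k ≥ 6. Hence j + n ≥ 13. But constraint 6 requires j + n ≤ 11, and 11 < 13. Contradiction.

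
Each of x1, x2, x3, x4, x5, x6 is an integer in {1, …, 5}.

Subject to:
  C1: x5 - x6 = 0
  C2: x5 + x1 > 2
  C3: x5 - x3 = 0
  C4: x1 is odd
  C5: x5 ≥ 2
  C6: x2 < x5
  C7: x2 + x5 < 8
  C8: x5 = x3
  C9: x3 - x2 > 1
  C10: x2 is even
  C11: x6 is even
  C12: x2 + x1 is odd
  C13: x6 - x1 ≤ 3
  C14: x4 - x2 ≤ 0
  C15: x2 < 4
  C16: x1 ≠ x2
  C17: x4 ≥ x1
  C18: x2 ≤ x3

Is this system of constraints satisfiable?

Satisfiable

Take x1 = 1, x2 = 2, x3 = 4, x4 = 2, x5 = 4, x6 = 4. Then constraint 1: x5 - x6 = 0; constraint 2: x5 + x1 = 5, and every other listed constraint is also met.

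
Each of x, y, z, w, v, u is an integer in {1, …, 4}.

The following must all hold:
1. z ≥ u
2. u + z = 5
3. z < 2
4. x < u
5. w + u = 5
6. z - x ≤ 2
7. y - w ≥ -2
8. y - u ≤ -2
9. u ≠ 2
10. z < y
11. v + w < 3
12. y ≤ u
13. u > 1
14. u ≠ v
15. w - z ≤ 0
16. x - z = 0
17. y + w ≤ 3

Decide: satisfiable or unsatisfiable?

Unsatisfiable

Constraints 1, 10, and 12 give u ≤ z, z < y, y ≤ u. Chaining: u ≤ z < y ≤ u, which forces u < u — impossible.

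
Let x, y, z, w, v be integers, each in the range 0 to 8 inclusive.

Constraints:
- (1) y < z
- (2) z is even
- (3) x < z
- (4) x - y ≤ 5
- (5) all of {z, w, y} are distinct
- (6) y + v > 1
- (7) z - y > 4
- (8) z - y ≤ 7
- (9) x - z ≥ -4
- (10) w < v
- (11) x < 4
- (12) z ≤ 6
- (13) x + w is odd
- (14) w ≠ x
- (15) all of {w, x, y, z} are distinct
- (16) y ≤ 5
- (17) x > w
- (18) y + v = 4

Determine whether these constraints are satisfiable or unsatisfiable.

Satisfiable

The assignment x = 3, y = 1, z = 6, w = 0, v = 3 works:
  constraint 4 holds since x - y = 2.
  constraint 6 holds since y + v = 4.
The rest check out directly.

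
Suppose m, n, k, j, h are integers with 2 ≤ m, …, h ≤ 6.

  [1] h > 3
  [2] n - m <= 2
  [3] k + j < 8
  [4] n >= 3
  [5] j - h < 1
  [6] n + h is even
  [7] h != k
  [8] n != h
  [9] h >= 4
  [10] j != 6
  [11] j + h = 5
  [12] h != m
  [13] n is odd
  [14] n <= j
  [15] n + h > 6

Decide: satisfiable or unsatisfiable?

From constraints 4 and 14: j ≥ n ≥ 3. From constraint 9: h ≥ 4. Hence j + h ≥ 7. But constraint 11 requires j + h = 5, and 5 < 7. Contradiction.

Unsatisfiable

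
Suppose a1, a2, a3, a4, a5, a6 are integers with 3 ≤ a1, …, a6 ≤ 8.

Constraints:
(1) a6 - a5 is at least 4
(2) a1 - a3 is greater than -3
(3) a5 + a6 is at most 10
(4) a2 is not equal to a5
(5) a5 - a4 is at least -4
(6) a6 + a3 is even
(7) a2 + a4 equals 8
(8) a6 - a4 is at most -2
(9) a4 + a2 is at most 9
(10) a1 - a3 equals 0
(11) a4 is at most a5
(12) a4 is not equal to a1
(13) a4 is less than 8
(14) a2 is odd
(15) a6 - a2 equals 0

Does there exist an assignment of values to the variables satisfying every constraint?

Constraints 1, 5, and 8 give a6 − a5 ≥ 4, a5 − a4 ≥ -4, a4 − a6 ≥ 2.
Adding all 3 inequalities: the left sides telescope to 0, and the right sides sum to 4 + (-4) + 2 = 2. So 0 ≥ 2, which is false.

Unsatisfiable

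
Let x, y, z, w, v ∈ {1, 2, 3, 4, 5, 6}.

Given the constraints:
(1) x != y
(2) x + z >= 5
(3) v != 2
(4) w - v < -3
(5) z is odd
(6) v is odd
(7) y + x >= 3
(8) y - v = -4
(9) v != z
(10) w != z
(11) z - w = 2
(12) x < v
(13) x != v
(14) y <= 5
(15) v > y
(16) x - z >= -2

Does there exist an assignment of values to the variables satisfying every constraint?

Satisfiable

One satisfying assignment is x = 3, y = 1, z = 3, w = 1, v = 5.
For the less obvious constraints — constraint 2: x + z = 6; constraint 4: w - v = -4; constraint 7: y + x = 4 — and the others hold by inspection.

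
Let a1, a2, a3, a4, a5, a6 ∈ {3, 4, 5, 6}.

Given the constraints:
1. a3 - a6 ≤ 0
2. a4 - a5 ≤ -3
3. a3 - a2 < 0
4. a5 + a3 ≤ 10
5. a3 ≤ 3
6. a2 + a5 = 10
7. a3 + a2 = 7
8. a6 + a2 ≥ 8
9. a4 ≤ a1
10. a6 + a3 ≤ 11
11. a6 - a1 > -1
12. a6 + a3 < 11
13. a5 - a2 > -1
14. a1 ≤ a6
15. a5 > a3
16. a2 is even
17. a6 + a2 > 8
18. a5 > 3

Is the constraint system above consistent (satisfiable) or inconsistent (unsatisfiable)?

Try a1 = 6, a2 = 4, a3 = 3, a4 = 3, a5 = 6, a6 = 6.
Check constraint 1: a3 - a6 = -3; constraint 2: a4 - a5 = -3; constraint 3: a3 - a2 = -1. The remaining constraints are straightforward to verify.

Satisfiable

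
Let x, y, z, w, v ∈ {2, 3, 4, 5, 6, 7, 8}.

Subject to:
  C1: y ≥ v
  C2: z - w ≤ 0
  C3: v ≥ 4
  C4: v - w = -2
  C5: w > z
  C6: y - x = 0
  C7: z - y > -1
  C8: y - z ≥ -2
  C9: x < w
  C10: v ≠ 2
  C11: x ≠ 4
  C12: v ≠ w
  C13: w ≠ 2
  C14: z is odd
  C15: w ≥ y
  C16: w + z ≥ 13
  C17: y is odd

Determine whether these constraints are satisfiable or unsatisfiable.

Setting (x, y, z, w, v) = (7, 7, 7, 8, 6) satisfies everything: constraint 2: z - w = -1; constraint 4: v - w = -2; constraint 6: y - x = 0, and the others follow.

Satisfiable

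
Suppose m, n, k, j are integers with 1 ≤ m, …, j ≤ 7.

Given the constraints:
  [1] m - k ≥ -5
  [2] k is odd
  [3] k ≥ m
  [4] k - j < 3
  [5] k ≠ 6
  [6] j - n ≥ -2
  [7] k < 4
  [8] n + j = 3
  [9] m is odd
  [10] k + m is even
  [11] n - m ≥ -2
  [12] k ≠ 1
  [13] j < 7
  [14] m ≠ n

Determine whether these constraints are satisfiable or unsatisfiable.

Satisfiable

The assignment m = 1, n = 2, k = 3, j = 1 works:
  constraint 1 holds since m - k = -2.
  constraint 4 holds since k - j = 2.
  constraint 6 holds since j - n = -1.
The rest check out directly.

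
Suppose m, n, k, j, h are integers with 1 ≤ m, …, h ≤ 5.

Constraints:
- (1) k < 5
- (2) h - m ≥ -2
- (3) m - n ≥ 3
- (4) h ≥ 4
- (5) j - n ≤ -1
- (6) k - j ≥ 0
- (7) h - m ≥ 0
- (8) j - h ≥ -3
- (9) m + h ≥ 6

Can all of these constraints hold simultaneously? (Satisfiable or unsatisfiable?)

Constraints 3, 5, 7, and 8 give n − j ≥ 1, j − h ≥ -3, h − m ≥ 0, m − n ≥ 3.
Adding all 4 inequalities: the left sides telescope to 0, and the right sides sum to 1 + (-3) + 0 + 3 = 1. So 0 ≥ 1, which is false.

Unsatisfiable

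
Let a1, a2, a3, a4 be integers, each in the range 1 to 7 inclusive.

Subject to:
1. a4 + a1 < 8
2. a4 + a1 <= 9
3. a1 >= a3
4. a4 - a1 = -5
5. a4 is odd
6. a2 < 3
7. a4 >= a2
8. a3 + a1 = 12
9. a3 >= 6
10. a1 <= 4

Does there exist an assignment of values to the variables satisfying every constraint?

Unsatisfiable

From constraints 3 and 9: a1 ≥ a3 and a3 ≥ 6, so a1 ≥ 6. From constraint 10: a1 ≤ 4. But 4 < 6, so no value of a1 works.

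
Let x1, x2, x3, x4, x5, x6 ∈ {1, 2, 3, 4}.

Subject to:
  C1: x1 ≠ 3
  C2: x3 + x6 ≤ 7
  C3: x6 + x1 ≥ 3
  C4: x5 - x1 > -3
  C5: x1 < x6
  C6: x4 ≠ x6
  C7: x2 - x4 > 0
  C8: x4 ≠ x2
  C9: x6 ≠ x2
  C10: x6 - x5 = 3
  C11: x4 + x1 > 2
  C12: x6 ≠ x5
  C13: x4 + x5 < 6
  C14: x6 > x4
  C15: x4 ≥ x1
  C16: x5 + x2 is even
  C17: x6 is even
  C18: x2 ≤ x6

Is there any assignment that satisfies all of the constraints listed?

Satisfiable

One satisfying assignment is x1 = 2, x2 = 3, x3 = 1, x4 = 2, x5 = 1, x6 = 4.
For the less obvious constraints — constraint 2: x3 + x6 = 5; constraint 3: x6 + x1 = 6; constraint 4: x5 - x1 = -1 — and the others hold by inspection.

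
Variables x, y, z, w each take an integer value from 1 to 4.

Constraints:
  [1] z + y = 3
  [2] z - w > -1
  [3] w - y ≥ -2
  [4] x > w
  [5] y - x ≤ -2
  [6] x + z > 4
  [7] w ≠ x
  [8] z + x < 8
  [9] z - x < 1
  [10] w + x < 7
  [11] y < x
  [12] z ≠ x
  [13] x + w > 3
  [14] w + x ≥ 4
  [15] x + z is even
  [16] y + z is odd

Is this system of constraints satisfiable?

One satisfying assignment is x = 4, y = 1, z = 2, w = 2.
For the less obvious constraints — constraint 1: z + y = 3; constraint 2: z - w = 0 — and the others hold by inspection.

Satisfiable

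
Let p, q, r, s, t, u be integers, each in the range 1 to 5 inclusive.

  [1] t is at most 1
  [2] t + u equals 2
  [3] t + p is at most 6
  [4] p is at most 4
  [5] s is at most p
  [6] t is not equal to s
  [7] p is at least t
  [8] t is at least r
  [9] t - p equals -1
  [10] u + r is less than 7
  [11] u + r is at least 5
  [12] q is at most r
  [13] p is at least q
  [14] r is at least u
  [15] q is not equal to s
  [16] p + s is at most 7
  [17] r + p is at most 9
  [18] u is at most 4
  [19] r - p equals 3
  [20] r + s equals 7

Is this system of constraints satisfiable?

Unsatisfiable

From constraints 1 and 8: r ≤ t ≤ 1. From constraints 4 and 5: s ≤ p ≤ 4. Hence r + s ≤ 5. But constraint 20 requires r + s = 7, and 7 > 5. Contradiction.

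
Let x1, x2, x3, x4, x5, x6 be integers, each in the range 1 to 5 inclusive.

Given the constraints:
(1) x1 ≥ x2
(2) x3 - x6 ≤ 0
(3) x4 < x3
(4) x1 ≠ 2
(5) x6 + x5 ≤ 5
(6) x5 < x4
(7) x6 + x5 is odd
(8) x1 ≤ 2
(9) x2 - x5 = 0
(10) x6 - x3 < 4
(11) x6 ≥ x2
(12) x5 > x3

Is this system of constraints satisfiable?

Unsatisfiable

Constraints 3, 6, and 12 give x3 < x5, x5 < x4, x4 < x3. Chaining: x3 < x5 < x4 < x3, which forces x3 < x3 — impossible.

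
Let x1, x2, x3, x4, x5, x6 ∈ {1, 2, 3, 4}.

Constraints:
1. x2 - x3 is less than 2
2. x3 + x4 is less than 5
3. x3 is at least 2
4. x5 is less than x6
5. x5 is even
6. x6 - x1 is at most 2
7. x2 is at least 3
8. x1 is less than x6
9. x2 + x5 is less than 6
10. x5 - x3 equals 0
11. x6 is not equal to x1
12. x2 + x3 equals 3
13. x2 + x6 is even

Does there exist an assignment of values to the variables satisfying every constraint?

From constraint 7: x2 ≥ 3. From constraint 3: x3 ≥ 2. Hence x2 + x3 ≥ 5. But constraint 12 requires x2 + x3 = 3, and 3 < 5. Contradiction.

Unsatisfiable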